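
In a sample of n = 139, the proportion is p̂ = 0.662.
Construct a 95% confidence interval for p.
(0.583, 0.741)

Proportion CI:
SE = √(p̂(1-p̂)/n) = √(0.662 · 0.338 / 139) = 0.04012

z* = 1.960
Margin = z* · SE = 1.960 · 0.04012 = 0.0786

CI: 0.662 ± 0.0786 = (0.583, 0.741)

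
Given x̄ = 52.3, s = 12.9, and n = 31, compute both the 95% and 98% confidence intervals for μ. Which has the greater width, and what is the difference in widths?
98% CI is wider by 1.93

df = 30
95% CI: t* = 2.042, (47.57, 57.03), width = 2 · t* · s/√n = 9.46
98% CI: t* = 2.457, (46.61, 57.99), width = 2 · t* · s/√n = 11.39

The 98% CI is wider by 11.39 - 9.46 = 1.93.
Higher confidence requires a wider interval.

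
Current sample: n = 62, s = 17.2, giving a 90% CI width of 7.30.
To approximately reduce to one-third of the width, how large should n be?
n ≈ 558

CI width ∝ 1/√n
To reduce width by factor 3, need √n to grow by 3 → need 3² = 9 times as many samples.

Current: n = 62, width = 7.30
New: n = 558, width ≈ 2.40

Width reduced by factor of 7.30/2.40 = 3.04.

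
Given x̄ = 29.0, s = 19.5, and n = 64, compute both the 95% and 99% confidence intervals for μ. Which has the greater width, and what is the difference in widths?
99% CI is wider by 3.21

df = 63
95% CI: t* = 1.998, (24.13, 33.87), width = 2 · t* · s/√n = 9.74
99% CI: t* = 2.656, (22.53, 35.47), width = 2 · t* · s/√n = 12.95

The 99% CI is wider by 12.95 - 9.74 = 3.21.
Higher confidence requires a wider interval.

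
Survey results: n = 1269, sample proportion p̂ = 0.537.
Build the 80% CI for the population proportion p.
(0.519, 0.555)

Proportion CI:
SE = √(p̂(1-p̂)/n) = √(0.537 · 0.463 / 1269) = 0.01400

z* = 1.282
Margin = z* · SE = 1.282 · 0.01400 = 0.0179

CI: 0.537 ± 0.0179 = (0.519, 0.555)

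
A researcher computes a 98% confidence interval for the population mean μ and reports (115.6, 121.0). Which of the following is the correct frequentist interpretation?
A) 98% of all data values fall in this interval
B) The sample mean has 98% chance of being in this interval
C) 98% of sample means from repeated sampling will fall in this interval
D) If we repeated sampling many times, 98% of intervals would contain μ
D

A) Wrong — a CI is about the parameter μ, not individual data values.
B) Wrong — x̄ is observed and sits in the interval by construction.
C) Wrong — coverage applies to intervals containing μ, not to future x̄ values.
D) Correct — this is the frequentist long-run coverage interpretation.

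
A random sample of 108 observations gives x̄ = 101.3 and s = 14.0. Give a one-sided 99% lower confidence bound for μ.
μ ≥ 98.12

Lower bound (one-sided):
t* = 2.362 (one-sided for 99%)
Lower bound = x̄ - t* · s/√n = 101.3 - 2.362 · 14.0/√108 = 98.12

We are 99% confident that μ ≥ 98.12.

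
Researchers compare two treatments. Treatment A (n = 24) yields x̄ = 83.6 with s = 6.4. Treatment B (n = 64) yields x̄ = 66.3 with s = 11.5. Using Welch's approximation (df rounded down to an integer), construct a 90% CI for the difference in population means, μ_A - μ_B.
(14.06, 20.54)

Difference: x̄₁ - x̄₂ = 17.30
SE = √(s₁²/n₁ + s₂²/n₂) = √(6.4²/24 + 11.5²/64) = 1.9424
df = 73.22 → 73 (Welch–Satterthwaite, rounded down)
t* = 1.666

CI: 17.30 ± 1.666 · 1.9424 = 17.30 ± 3.24 = (14.06, 20.54)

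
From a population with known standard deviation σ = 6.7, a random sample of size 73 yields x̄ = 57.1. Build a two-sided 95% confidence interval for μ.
(55.56, 58.64)

z-interval (σ known):
z* = 1.960 for 95% confidence

Margin of error = z* · σ/√n = 1.960 · 6.7/√73 = 1.54

CI: (57.1 - 1.54, 57.1 + 1.54) = (55.56, 58.64)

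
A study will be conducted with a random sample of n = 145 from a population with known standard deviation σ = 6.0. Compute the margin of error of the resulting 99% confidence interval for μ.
Margin of error = 1.28

Margin of error = z* · σ/√n
= 2.576 · 6.0/√145
= 2.576 · 6.0/12.0416
= 1.28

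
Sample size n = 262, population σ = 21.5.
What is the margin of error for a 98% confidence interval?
Margin of error = 3.09

Margin of error = z* · σ/√n
= 2.326 · 21.5/√262
= 2.326 · 21.5/16.1864
= 3.09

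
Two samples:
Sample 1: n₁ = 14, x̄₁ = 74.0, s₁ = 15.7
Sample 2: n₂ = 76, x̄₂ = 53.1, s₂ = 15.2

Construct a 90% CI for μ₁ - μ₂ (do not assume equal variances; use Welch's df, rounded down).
(12.99, 28.81)

Difference: x̄₁ - x̄₂ = 20.90
SE = √(s₁²/n₁ + s₂²/n₂) = √(15.7²/14 + 15.2²/76) = 4.5438
df = 17.78 → 17 (Welch–Satterthwaite, rounded down)
t* = 1.740

CI: 20.90 ± 1.740 · 4.5438 = 20.90 ± 7.91 = (12.99, 28.81)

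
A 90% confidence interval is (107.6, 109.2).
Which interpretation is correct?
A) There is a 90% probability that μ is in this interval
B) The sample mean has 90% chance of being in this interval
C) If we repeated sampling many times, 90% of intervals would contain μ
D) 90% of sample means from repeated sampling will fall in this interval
C

A) Wrong — μ is fixed; the randomness lives in the interval, not in μ.
B) Wrong — x̄ is observed and sits in the interval by construction.
C) Correct — this is the frequentist long-run coverage interpretation.
D) Wrong — coverage applies to intervals containing μ, not to future x̄ values.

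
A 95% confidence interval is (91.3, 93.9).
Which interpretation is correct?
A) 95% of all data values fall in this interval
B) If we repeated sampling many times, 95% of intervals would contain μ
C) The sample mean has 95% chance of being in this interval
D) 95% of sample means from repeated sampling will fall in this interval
B

A) Wrong — a CI is about the parameter μ, not individual data values.
B) Correct — this is the frequentist long-run coverage interpretation.
C) Wrong — x̄ is observed and sits in the interval by construction.
D) Wrong — coverage applies to intervals containing μ, not to future x̄ values.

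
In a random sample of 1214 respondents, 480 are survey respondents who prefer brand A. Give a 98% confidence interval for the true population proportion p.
(0.363, 0.428)

Proportion CI:
p̂ = 480/1214 = 0.39539
SE = √(p̂(1-p̂)/n) = √(0.39539 · 0.60461 / 1214) = 0.01403

z* = 2.326
Margin = z* · SE = 2.326 · 0.01403 = 0.0326

CI: 0.39539 ± 0.0326 = (0.363, 0.428)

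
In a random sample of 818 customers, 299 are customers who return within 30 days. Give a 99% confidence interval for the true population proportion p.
(0.322, 0.409)

Proportion CI:
p̂ = 299/818 = 0.36553
SE = √(p̂(1-p̂)/n) = √(0.36553 · 0.63447 / 818) = 0.01684

z* = 2.576
Margin = z* · SE = 2.576 · 0.01684 = 0.0434

CI: 0.36553 ± 0.0434 = (0.322, 0.409)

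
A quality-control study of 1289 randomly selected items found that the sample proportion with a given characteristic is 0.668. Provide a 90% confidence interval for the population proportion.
(0.646, 0.690)

Proportion CI:
SE = √(p̂(1-p̂)/n) = √(0.668 · 0.332 / 1289) = 0.01312

z* = 1.645
Margin = z* · SE = 1.645 · 0.01312 = 0.0216

CI: 0.668 ± 0.0216 = (0.646, 0.690)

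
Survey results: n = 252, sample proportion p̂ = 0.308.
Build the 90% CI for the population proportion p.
(0.260, 0.356)

Proportion CI:
SE = √(p̂(1-p̂)/n) = √(0.308 · 0.692 / 252) = 0.02908

z* = 1.645
Margin = z* · SE = 1.645 · 0.02908 = 0.0478

CI: 0.308 ± 0.0478 = (0.260, 0.356)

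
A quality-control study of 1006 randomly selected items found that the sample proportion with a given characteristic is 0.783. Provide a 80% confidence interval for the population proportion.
(0.766, 0.800)

Proportion CI:
SE = √(p̂(1-p̂)/n) = √(0.783 · 0.217 / 1006) = 0.01300

z* = 1.282
Margin = z* · SE = 1.282 · 0.01300 = 0.0167

CI: 0.783 ± 0.0167 = (0.766, 0.800)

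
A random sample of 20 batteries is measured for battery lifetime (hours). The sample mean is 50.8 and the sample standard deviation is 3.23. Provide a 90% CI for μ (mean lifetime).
(49.55, 52.05)

t-interval (σ unknown):
df = n - 1 = 19
t* = 1.729 for 90% confidence

Margin of error = t* · s/√n = 1.729 · 3.23/√20 = 1.25

CI: (49.55, 52.05)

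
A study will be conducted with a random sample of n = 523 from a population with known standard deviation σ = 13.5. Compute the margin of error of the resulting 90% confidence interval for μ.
Margin of error = 0.97

Margin of error = z* · σ/√n
= 1.645 · 13.5/√523
= 1.645 · 13.5/22.8692
= 0.97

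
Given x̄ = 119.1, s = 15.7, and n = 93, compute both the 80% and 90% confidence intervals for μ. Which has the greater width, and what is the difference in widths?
90% CI is wider by 1.21

df = 92
80% CI: t* = 1.291, (117.00, 121.20), width = 2 · t* · s/√n = 4.20
90% CI: t* = 1.662, (116.39, 121.81), width = 2 · t* · s/√n = 5.41

The 90% CI is wider by 5.41 - 4.20 = 1.21.
Higher confidence requires a wider interval.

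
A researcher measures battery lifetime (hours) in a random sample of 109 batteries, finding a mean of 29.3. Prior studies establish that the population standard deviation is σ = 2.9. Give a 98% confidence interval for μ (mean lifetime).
(28.65, 29.95)

z-interval (σ known):
z* = 2.326 for 98% confidence

Margin of error = z* · σ/√n = 2.326 · 2.9/√109 = 0.65

CI: (29.3 - 0.65, 29.3 + 0.65) = (28.65, 29.95)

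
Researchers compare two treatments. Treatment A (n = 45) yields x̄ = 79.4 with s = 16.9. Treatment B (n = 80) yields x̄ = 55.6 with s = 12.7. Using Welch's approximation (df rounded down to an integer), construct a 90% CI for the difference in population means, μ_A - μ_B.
(18.98, 28.62)

Difference: x̄₁ - x̄₂ = 23.80
SE = √(s₁²/n₁ + s₂²/n₂) = √(16.9²/45 + 12.7²/80) = 2.8919
df = 72.33 → 72 (Welch–Satterthwaite, rounded down)
t* = 1.666

CI: 23.80 ± 1.666 · 2.8919 = 23.80 ± 4.82 = (18.98, 28.62)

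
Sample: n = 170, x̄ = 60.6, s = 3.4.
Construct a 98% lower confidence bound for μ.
μ ≥ 60.06

Lower bound (one-sided):
t* = 2.070 (one-sided for 98%)
Lower bound = x̄ - t* · s/√n = 60.6 - 2.070 · 3.4/√170 = 60.06

We are 98% confident that μ ≥ 60.06.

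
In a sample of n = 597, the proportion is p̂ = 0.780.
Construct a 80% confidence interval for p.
(0.758, 0.802)

Proportion CI:
SE = √(p̂(1-p̂)/n) = √(0.780 · 0.220 / 597) = 0.01695

z* = 1.282
Margin = z* · SE = 1.282 · 0.01695 = 0.0217

CI: 0.780 ± 0.0217 = (0.758, 0.802)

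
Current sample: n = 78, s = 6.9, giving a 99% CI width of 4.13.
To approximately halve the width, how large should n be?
n ≈ 312

CI width ∝ 1/√n
To reduce width by factor 2, need √n to grow by 2 → need 2² = 4 times as many samples.

Current: n = 78, width = 4.13
New: n = 312, width ≈ 2.03

Width reduced by factor of 4.13/2.03 = 2.03.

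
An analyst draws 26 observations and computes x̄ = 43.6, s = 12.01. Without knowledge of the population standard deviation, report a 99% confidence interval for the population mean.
(37.04, 50.16)

t-interval (σ unknown):
df = n - 1 = 25
t* = 2.787 for 99% confidence

Margin of error = t* · s/√n = 2.787 · 12.01/√26 = 6.56

CI: (37.04, 50.16)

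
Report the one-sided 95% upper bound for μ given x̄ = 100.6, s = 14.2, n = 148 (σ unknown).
μ ≤ 102.53

Upper bound (one-sided):
t* = 1.655 (one-sided for 95%)
Upper bound = x̄ + t* · s/√n = 100.6 + 1.655 · 14.2/√148 = 102.53

We are 95% confident that μ ≤ 102.53.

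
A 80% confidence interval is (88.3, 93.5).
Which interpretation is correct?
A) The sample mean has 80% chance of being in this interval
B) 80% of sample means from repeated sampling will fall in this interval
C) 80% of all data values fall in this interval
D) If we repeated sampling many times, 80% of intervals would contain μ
D

A) Wrong — x̄ is observed and sits in the interval by construction.
B) Wrong — coverage applies to intervals containing μ, not to future x̄ values.
C) Wrong — a CI is about the parameter μ, not individual data values.
D) Correct — this is the frequentist long-run coverage interpretation.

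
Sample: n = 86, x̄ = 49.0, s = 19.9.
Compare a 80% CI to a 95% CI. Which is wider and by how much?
95% CI is wider by 2.99

df = 85
80% CI: t* = 1.292, (46.23, 51.77), width = 2 · t* · s/√n = 5.54
95% CI: t* = 1.988, (44.73, 53.27), width = 2 · t* · s/√n = 8.53

The 95% CI is wider by 8.53 - 5.54 = 2.99.
Higher confidence requires a wider interval.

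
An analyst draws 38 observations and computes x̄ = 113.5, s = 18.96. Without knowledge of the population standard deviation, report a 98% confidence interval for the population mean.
(106.02, 120.98)

t-interval (σ unknown):
df = n - 1 = 37
t* = 2.431 for 98% confidence

Margin of error = t* · s/√n = 2.431 · 18.96/√38 = 7.48

CI: (106.02, 120.98)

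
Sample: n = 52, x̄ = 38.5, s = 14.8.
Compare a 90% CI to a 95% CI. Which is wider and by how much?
95% CI is wider by 1.36

df = 51
90% CI: t* = 1.675, (35.06, 41.94), width = 2 · t* · s/√n = 6.88
95% CI: t* = 2.008, (34.38, 42.62), width = 2 · t* · s/√n = 8.24

The 95% CI is wider by 8.24 - 6.88 = 1.36.
Higher confidence requires a wider interval.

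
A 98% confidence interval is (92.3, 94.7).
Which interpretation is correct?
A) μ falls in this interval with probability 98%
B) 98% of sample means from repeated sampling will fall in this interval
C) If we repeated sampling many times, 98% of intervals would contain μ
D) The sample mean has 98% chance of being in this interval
C

A) Wrong — μ is fixed; the randomness lives in the interval, not in μ.
B) Wrong — coverage applies to intervals containing μ, not to future x̄ values.
C) Correct — this is the frequentist long-run coverage interpretation.
D) Wrong — x̄ is observed and sits in the interval by construction.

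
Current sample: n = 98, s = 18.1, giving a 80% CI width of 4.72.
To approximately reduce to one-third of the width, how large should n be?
n ≈ 882

CI width ∝ 1/√n
To reduce width by factor 3, need √n to grow by 3 → need 3² = 9 times as many samples.

Current: n = 98, width = 4.72
New: n = 882, width ≈ 1.56

Width reduced by factor of 4.72/1.56 = 3.03.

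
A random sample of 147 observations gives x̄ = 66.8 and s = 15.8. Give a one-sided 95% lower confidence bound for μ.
μ ≥ 64.64

Lower bound (one-sided):
t* = 1.655 (one-sided for 95%)
Lower bound = x̄ - t* · s/√n = 66.8 - 1.655 · 15.8/√147 = 64.64

We are 95% confident that μ ≥ 64.64.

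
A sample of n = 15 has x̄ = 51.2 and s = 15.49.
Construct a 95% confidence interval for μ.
(42.62, 59.78)

t-interval (σ unknown):
df = n - 1 = 14
t* = 2.145 for 95% confidence

Margin of error = t* · s/√n = 2.145 · 15.49/√15 = 8.58

CI: (42.62, 59.78)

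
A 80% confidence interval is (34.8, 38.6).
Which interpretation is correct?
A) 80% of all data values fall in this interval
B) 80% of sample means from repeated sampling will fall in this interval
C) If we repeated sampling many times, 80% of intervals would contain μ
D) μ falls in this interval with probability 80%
C

A) Wrong — a CI is about the parameter μ, not individual data values.
B) Wrong — coverage applies to intervals containing μ, not to future x̄ values.
C) Correct — this is the frequentist long-run coverage interpretation.
D) Wrong — μ is fixed; the randomness lives in the interval, not in μ.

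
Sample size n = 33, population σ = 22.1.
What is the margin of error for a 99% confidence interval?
Margin of error = 9.91

Margin of error = z* · σ/√n
= 2.576 · 22.1/√33
= 2.576 · 22.1/5.7446
= 9.91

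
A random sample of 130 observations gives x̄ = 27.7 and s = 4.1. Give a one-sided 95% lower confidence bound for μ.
μ ≥ 27.10

Lower bound (one-sided):
t* = 1.657 (one-sided for 95%)
Lower bound = x̄ - t* · s/√n = 27.7 - 1.657 · 4.1/√130 = 27.10

We are 95% confident that μ ≥ 27.10.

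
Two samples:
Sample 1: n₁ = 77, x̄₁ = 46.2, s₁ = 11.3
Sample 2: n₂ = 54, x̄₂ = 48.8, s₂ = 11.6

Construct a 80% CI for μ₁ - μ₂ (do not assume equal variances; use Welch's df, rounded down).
(-5.23, 0.03)

Difference: x̄₁ - x̄₂ = -2.60
SE = √(s₁²/n₁ + s₂²/n₂) = √(11.3²/77 + 11.6²/54) = 2.0372
df = 112.32 → 112 (Welch–Satterthwaite, rounded down)
t* = 1.289

CI: -2.60 ± 1.289 · 2.0372 = -2.60 ± 2.63 = (-5.23, 0.03)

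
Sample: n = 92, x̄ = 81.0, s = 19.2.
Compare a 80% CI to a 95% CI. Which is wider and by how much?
95% CI is wider by 2.78

df = 91
80% CI: t* = 1.291, (78.42, 83.58), width = 2 · t* · s/√n = 5.17
95% CI: t* = 1.986, (77.02, 84.98), width = 2 · t* · s/√n = 7.95

The 95% CI is wider by 7.95 - 5.17 = 2.78.
Higher confidence requires a wider interval.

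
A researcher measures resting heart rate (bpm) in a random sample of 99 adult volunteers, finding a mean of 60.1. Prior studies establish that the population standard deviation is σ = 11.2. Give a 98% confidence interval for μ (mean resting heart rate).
(57.48, 62.72)

z-interval (σ known):
z* = 2.326 for 98% confidence

Margin of error = z* · σ/√n = 2.326 · 11.2/√99 = 2.62

CI: (60.1 - 2.62, 60.1 + 2.62) = (57.48, 62.72)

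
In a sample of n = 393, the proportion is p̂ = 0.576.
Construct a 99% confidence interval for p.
(0.512, 0.640)

Proportion CI:
SE = √(p̂(1-p̂)/n) = √(0.576 · 0.424 / 393) = 0.02493

z* = 2.576
Margin = z* · SE = 2.576 · 0.02493 = 0.0642

CI: 0.576 ± 0.0642 = (0.512, 0.640)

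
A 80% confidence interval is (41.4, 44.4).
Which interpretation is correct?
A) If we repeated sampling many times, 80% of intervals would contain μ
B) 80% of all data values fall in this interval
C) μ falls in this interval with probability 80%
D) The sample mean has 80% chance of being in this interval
A

A) Correct — this is the frequentist long-run coverage interpretation.
B) Wrong — a CI is about the parameter μ, not individual data values.
C) Wrong — μ is fixed; the randomness lives in the interval, not in μ.
D) Wrong — x̄ is observed and sits in the interval by construction.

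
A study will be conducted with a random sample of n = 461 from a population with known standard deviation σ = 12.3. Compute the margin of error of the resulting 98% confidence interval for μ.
Margin of error = 1.33

Margin of error = z* · σ/√n
= 2.326 · 12.3/√461
= 2.326 · 12.3/21.4709
= 1.33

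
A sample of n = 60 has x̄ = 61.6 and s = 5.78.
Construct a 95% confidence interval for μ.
(60.11, 63.09)

t-interval (σ unknown):
df = n - 1 = 59
t* = 2.001 for 95% confidence

Margin of error = t* · s/√n = 2.001 · 5.78/√60 = 1.49

CI: (60.11, 63.09)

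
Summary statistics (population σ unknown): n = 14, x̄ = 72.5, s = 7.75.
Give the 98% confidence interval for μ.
(67.01, 77.99)

t-interval (σ unknown):
df = n - 1 = 13
t* = 2.650 for 98% confidence

Margin of error = t* · s/√n = 2.650 · 7.75/√14 = 5.49

CI: (67.01, 77.99)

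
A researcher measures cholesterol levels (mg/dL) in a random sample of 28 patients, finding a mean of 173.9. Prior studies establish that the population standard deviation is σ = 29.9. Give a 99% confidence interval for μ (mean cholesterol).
(159.34, 188.46)

z-interval (σ known):
z* = 2.576 for 99% confidence

Margin of error = z* · σ/√n = 2.576 · 29.9/√28 = 14.56

CI: (173.9 - 14.56, 173.9 + 14.56) = (159.34, 188.46)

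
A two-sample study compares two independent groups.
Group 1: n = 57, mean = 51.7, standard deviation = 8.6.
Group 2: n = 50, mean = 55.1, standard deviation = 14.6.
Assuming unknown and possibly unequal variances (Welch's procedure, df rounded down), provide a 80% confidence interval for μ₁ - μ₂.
(-6.45, -0.35)

Difference: x̄₁ - x̄₂ = -3.40
SE = √(s₁²/n₁ + s₂²/n₂) = √(8.6²/57 + 14.6²/50) = 2.3581
df = 77.12 → 77 (Welch–Satterthwaite, rounded down)
t* = 1.293

CI: -3.40 ± 1.293 · 2.3581 = -3.40 ± 3.05 = (-6.45, -0.35)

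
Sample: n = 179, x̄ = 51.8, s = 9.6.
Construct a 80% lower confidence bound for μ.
μ ≥ 51.19

Lower bound (one-sided):
t* = 0.844 (one-sided for 80%)
Lower bound = x̄ - t* · s/√n = 51.8 - 0.844 · 9.6/√179 = 51.19

We are 80% confident that μ ≥ 51.19.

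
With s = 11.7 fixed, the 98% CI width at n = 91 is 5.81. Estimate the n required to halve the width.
n ≈ 364

CI width ∝ 1/√n
To reduce width by factor 2, need √n to grow by 2 → need 2² = 4 times as many samples.

Current: n = 91, width = 5.81
New: n = 364, width ≈ 2.87

Width reduced by factor of 5.81/2.87 = 2.02.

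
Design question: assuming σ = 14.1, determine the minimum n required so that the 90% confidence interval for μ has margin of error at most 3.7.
n ≥ 40

For margin E ≤ 3.7:
n ≥ (z* · σ / E)²
n ≥ (1.645 · 14.1 / 3.7)²
n ≥ 39.30

Minimum n = 40 (rounding up)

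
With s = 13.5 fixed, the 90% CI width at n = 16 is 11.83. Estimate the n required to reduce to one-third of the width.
n ≈ 144

CI width ∝ 1/√n
To reduce width by factor 3, need √n to grow by 3 → need 3² = 9 times as many samples.

Current: n = 16, width = 11.83
New: n = 144, width ≈ 3.73

Width reduced by factor of 11.83/3.73 = 3.17.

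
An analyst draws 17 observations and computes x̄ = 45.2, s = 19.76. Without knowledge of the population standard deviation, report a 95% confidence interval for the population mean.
(35.04, 55.36)

t-interval (σ unknown):
df = n - 1 = 16
t* = 2.120 for 95% confidence

Margin of error = t* · s/√n = 2.120 · 19.76/√17 = 10.16

CI: (35.04, 55.36)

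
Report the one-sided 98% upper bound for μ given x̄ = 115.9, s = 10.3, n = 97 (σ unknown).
μ ≤ 118.08

Upper bound (one-sided):
t* = 2.082 (one-sided for 98%)
Upper bound = x̄ + t* · s/√n = 115.9 + 2.082 · 10.3/√97 = 118.08

We are 98% confident that μ ≤ 118.08.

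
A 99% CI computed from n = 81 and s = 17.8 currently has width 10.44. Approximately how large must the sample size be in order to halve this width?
n ≈ 324

CI width ∝ 1/√n
To reduce width by factor 2, need √n to grow by 2 → need 2² = 4 times as many samples.

Current: n = 81, width = 10.44
New: n = 324, width ≈ 5.12

Width reduced by factor of 10.44/5.12 = 2.04.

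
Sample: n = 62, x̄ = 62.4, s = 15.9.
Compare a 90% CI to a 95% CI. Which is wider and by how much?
95% CI is wider by 1.34

df = 61
90% CI: t* = 1.670, (59.03, 65.77), width = 2 · t* · s/√n = 6.74
95% CI: t* = 2.000, (58.36, 66.44), width = 2 · t* · s/√n = 8.08

The 95% CI is wider by 8.08 - 6.74 = 1.34.
Higher confidence requires a wider interval.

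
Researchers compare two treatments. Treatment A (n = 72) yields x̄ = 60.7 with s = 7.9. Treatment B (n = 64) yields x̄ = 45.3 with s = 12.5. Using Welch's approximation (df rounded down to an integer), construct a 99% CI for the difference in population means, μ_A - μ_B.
(10.63, 20.17)

Difference: x̄₁ - x̄₂ = 15.40
SE = √(s₁²/n₁ + s₂²/n₂) = √(7.9²/72 + 12.5²/64) = 1.8188
df = 104.04 → 104 (Welch–Satterthwaite, rounded down)
t* = 2.624

CI: 15.40 ± 2.624 · 1.8188 = 15.40 ± 4.77 = (10.63, 20.17)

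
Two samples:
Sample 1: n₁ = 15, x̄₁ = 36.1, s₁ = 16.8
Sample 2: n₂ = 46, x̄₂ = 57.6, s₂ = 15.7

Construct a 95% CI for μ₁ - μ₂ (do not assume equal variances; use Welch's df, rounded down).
(-31.70, -11.30)

Difference: x̄₁ - x̄₂ = -21.50
SE = √(s₁²/n₁ + s₂²/n₂) = √(16.8²/15 + 15.7²/46) = 4.9168
df = 22.54 → 22 (Welch–Satterthwaite, rounded down)
t* = 2.074

CI: -21.50 ± 2.074 · 4.9168 = -21.50 ± 10.20 = (-31.70, -11.30)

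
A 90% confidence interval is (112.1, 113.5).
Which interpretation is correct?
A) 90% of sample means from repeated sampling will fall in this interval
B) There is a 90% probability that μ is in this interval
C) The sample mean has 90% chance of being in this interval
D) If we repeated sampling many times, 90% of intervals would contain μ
D

A) Wrong — coverage applies to intervals containing μ, not to future x̄ values.
B) Wrong — μ is fixed; the randomness lives in the interval, not in μ.
C) Wrong — x̄ is observed and sits in the interval by construction.
D) Correct — this is the frequentist long-run coverage interpretation.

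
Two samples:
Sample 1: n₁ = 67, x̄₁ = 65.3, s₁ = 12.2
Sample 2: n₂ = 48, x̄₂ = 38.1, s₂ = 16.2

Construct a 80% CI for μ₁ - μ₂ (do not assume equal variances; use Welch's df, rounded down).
(23.62, 30.78)

Difference: x̄₁ - x̄₂ = 27.20
SE = √(s₁²/n₁ + s₂²/n₂) = √(12.2²/67 + 16.2²/48) = 2.7729
df = 83.17 → 83 (Welch–Satterthwaite, rounded down)
t* = 1.292

CI: 27.20 ± 1.292 · 2.7729 = 27.20 ± 3.58 = (23.62, 30.78)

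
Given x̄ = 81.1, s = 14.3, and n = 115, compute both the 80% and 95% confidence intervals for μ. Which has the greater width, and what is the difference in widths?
95% CI is wider by 1.84

df = 114
80% CI: t* = 1.289, (79.38, 82.82), width = 2 · t* · s/√n = 3.44
95% CI: t* = 1.981, (78.46, 83.74), width = 2 · t* · s/√n = 5.28

The 95% CI is wider by 5.28 - 3.44 = 1.84.
Higher confidence requires a wider interval.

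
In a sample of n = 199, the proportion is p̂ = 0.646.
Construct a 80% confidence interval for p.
(0.603, 0.689)

Proportion CI:
SE = √(p̂(1-p̂)/n) = √(0.646 · 0.354 / 199) = 0.03390

z* = 1.282
Margin = z* · SE = 1.282 · 0.03390 = 0.0435

CI: 0.646 ± 0.0435 = (0.603, 0.689)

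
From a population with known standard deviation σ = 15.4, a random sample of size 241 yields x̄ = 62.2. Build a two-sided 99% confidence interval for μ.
(59.64, 64.76)

z-interval (σ known):
z* = 2.576 for 99% confidence

Margin of error = z* · σ/√n = 2.576 · 15.4/√241 = 2.56

CI: (62.2 - 2.56, 62.2 + 2.56) = (59.64, 64.76)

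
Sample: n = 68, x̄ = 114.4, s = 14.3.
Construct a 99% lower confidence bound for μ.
μ ≥ 110.27

Lower bound (one-sided):
t* = 2.383 (one-sided for 99%)
Lower bound = x̄ - t* · s/√n = 114.4 - 2.383 · 14.3/√68 = 110.27

We are 99% confident that μ ≥ 110.27.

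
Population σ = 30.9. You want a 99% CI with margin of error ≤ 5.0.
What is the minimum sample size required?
n ≥ 254

For margin E ≤ 5.0:
n ≥ (z* · σ / E)²
n ≥ (2.576 · 30.9 / 5.0)²
n ≥ 253.44

Minimum n = 254 (rounding up)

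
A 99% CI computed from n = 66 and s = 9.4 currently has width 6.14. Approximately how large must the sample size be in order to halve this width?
n ≈ 264

CI width ∝ 1/√n
To reduce width by factor 2, need √n to grow by 2 → need 2² = 4 times as many samples.

Current: n = 66, width = 6.14
New: n = 264, width ≈ 3.00

Width reduced by factor of 6.14/3.00 = 2.05.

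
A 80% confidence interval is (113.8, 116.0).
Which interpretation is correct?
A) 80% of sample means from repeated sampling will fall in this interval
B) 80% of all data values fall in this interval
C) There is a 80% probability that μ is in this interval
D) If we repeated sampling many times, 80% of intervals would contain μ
D

A) Wrong — coverage applies to intervals containing μ, not to future x̄ values.
B) Wrong — a CI is about the parameter μ, not individual data values.
C) Wrong — μ is fixed; the randomness lives in the interval, not in μ.
D) Correct — this is the frequentist long-run coverage interpretation.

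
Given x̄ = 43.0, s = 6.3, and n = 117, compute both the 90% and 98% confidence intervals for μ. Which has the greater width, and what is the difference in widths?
98% CI is wider by 0.82

df = 116
90% CI: t* = 1.658, (42.03, 43.97), width = 2 · t* · s/√n = 1.93
98% CI: t* = 2.359, (41.63, 44.37), width = 2 · t* · s/√n = 2.75

The 98% CI is wider by 2.75 - 1.93 = 0.82.
Higher confidence requires a wider interval.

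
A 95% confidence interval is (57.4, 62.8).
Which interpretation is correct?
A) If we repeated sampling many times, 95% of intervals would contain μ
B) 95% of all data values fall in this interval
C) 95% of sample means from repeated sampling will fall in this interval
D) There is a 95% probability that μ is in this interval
A

A) Correct — this is the frequentist long-run coverage interpretation.
B) Wrong — a CI is about the parameter μ, not individual data values.
C) Wrong — coverage applies to intervals containing μ, not to future x̄ values.
D) Wrong — μ is fixed; the randomness lives in the interval, not in μ.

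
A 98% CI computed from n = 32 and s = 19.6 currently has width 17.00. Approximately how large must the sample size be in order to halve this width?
n ≈ 128

CI width ∝ 1/√n
To reduce width by factor 2, need √n to grow by 2 → need 2² = 4 times as many samples.

Current: n = 32, width = 17.00
New: n = 128, width ≈ 8.16

Width reduced by factor of 17.00/8.16 = 2.08.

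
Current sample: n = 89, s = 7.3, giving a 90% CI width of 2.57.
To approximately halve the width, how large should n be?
n ≈ 356

CI width ∝ 1/√n
To reduce width by factor 2, need √n to grow by 2 → need 2² = 4 times as many samples.

Current: n = 89, width = 2.57
New: n = 356, width ≈ 1.28

Width reduced by factor of 2.57/1.28 = 2.01.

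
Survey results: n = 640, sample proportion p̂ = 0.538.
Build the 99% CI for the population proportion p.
(0.487, 0.589)

Proportion CI:
SE = √(p̂(1-p̂)/n) = √(0.538 · 0.462 / 640) = 0.01971

z* = 2.576
Margin = z* · SE = 2.576 · 0.01971 = 0.0508

CI: 0.538 ± 0.0508 = (0.487, 0.589)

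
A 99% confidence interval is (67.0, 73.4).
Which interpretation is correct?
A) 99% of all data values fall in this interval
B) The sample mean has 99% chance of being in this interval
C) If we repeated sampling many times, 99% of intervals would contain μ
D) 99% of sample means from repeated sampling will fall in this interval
C

A) Wrong — a CI is about the parameter μ, not individual data values.
B) Wrong — x̄ is observed and sits in the interval by construction.
C) Correct — this is the frequentist long-run coverage interpretation.
D) Wrong — coverage applies to intervals containing μ, not to future x̄ values.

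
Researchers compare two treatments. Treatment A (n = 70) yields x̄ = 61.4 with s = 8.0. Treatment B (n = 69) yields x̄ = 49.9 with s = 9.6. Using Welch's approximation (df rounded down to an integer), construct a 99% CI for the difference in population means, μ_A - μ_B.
(7.58, 15.42)

Difference: x̄₁ - x̄₂ = 11.50
SE = √(s₁²/n₁ + s₂²/n₂) = √(8.0²/70 + 9.6²/69) = 1.5000
df = 132.00 → 132 (Welch–Satterthwaite, rounded down)
t* = 2.614

CI: 11.50 ± 2.614 · 1.5000 = 11.50 ± 3.92 = (7.58, 15.42)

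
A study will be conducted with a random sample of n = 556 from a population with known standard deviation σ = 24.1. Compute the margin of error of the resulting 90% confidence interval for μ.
Margin of error = 1.68

Margin of error = z* · σ/√n
= 1.645 · 24.1/√556
= 1.645 · 24.1/23.5797
= 1.68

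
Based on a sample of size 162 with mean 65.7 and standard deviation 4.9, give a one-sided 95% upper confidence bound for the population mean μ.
μ ≤ 66.34

Upper bound (one-sided):
t* = 1.654 (one-sided for 95%)
Upper bound = x̄ + t* · s/√n = 65.7 + 1.654 · 4.9/√162 = 66.34

We are 95% confident that μ ≤ 66.34.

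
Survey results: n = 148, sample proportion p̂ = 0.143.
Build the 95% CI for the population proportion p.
(0.087, 0.199)

Proportion CI:
SE = √(p̂(1-p̂)/n) = √(0.143 · 0.857 / 148) = 0.02878

z* = 1.960
Margin = z* · SE = 1.960 · 0.02878 = 0.0564

CI: 0.143 ± 0.0564 = (0.087, 0.199)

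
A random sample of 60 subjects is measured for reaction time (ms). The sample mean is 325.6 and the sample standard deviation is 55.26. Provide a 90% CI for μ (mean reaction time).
(313.68, 337.52)

t-interval (σ unknown):
df = n - 1 = 59
t* = 1.671 for 90% confidence

Margin of error = t* · s/√n = 1.671 · 55.26/√60 = 11.92

CI: (313.68, 337.52)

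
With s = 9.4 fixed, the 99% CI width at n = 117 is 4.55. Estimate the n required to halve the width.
n ≈ 468

CI width ∝ 1/√n
To reduce width by factor 2, need √n to grow by 2 → need 2² = 4 times as many samples.

Current: n = 117, width = 4.55
New: n = 468, width ≈ 2.25

Width reduced by factor of 4.55/2.25 = 2.02.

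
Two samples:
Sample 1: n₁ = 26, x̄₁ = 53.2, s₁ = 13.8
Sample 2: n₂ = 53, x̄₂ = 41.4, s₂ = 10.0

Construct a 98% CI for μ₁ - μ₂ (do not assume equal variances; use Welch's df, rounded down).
(4.43, 19.17)

Difference: x̄₁ - x̄₂ = 11.80
SE = √(s₁²/n₁ + s₂²/n₂) = √(13.8²/26 + 10.0²/53) = 3.0350
df = 38.32 → 38 (Welch–Satterthwaite, rounded down)
t* = 2.429

CI: 11.80 ± 2.429 · 3.0350 = 11.80 ± 7.37 = (4.43, 19.17)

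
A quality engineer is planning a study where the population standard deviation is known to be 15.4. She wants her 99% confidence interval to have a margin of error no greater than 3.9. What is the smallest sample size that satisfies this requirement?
n ≥ 104

For margin E ≤ 3.9:
n ≥ (z* · σ / E)²
n ≥ (2.576 · 15.4 / 3.9)²
n ≥ 103.47

Minimum n = 104 (rounding up)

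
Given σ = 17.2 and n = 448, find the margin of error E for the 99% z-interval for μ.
Margin of error = 2.09

Margin of error = z* · σ/√n
= 2.576 · 17.2/√448
= 2.576 · 17.2/21.1660
= 2.09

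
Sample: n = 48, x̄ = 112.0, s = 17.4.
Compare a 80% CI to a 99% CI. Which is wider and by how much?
99% CI is wider by 6.96

df = 47
80% CI: t* = 1.300, (108.74, 115.26), width = 2 · t* · s/√n = 6.53
99% CI: t* = 2.685, (105.26, 118.74), width = 2 · t* · s/√n = 13.49

The 99% CI is wider by 13.49 - 6.53 = 6.96.
Higher confidence requires a wider interval.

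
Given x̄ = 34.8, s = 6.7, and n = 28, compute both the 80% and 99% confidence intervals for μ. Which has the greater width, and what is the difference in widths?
99% CI is wider by 3.69

df = 27
80% CI: t* = 1.314, (33.14, 36.46), width = 2 · t* · s/√n = 3.33
99% CI: t* = 2.771, (31.29, 38.31), width = 2 · t* · s/√n = 7.02

The 99% CI is wider by 7.02 - 3.33 = 3.69.
Higher confidence requires a wider interval.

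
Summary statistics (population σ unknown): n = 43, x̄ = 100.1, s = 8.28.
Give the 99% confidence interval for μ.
(96.69, 103.51)

t-interval (σ unknown):
df = n - 1 = 42
t* = 2.698 for 99% confidence

Margin of error = t* · s/√n = 2.698 · 8.28/√43 = 3.41

CI: (96.69, 103.51)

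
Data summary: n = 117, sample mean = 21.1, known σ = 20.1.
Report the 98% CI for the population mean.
(16.78, 25.42)

z-interval (σ known):
z* = 2.326 for 98% confidence

Margin of error = z* · σ/√n = 2.326 · 20.1/√117 = 4.32

CI: (21.1 - 4.32, 21.1 + 4.32) = (16.78, 25.42)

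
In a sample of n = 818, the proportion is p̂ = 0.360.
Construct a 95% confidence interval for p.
(0.327, 0.393)

Proportion CI:
SE = √(p̂(1-p̂)/n) = √(0.360 · 0.640 / 818) = 0.01678

z* = 1.960
Margin = z* · SE = 1.960 · 0.01678 = 0.0329

CI: 0.360 ± 0.0329 = (0.327, 0.393)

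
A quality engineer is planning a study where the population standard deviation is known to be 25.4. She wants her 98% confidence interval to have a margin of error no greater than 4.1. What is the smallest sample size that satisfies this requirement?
n ≥ 208

For margin E ≤ 4.1:
n ≥ (z* · σ / E)²
n ≥ (2.326 · 25.4 / 4.1)²
n ≥ 207.64

Minimum n = 208 (rounding up)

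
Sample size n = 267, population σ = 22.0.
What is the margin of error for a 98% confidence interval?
Margin of error = 3.13

Margin of error = z* · σ/√n
= 2.326 · 22.0/√267
= 2.326 · 22.0/16.3401
= 3.13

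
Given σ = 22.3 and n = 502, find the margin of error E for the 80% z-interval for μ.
Margin of error = 1.28

Margin of error = z* · σ/√n
= 1.282 · 22.3/√502
= 1.282 · 22.3/22.4054
= 1.28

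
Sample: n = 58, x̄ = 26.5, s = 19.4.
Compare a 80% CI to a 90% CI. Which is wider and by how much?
90% CI is wider by 1.91

df = 57
80% CI: t* = 1.297, (23.20, 29.80), width = 2 · t* · s/√n = 6.61
90% CI: t* = 1.672, (22.24, 30.76), width = 2 · t* · s/√n = 8.52

The 90% CI is wider by 8.52 - 6.61 = 1.91.
Higher confidence requires a wider interval.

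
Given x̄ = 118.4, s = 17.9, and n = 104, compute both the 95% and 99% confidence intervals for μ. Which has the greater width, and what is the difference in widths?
99% CI is wider by 2.25

df = 103
95% CI: t* = 1.983, (114.92, 121.88), width = 2 · t* · s/√n = 6.96
99% CI: t* = 2.624, (113.79, 123.01), width = 2 · t* · s/√n = 9.21

The 99% CI is wider by 9.21 - 6.96 = 2.25.
Higher confidence requires a wider interval.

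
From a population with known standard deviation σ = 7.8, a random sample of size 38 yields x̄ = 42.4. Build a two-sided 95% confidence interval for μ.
(39.92, 44.88)

z-interval (σ known):
z* = 1.960 for 95% confidence

Margin of error = z* · σ/√n = 1.960 · 7.8/√38 = 2.48

CI: (42.4 - 2.48, 42.4 + 2.48) = (39.92, 44.88)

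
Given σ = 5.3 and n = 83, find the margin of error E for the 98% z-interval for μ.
Margin of error = 1.35

Margin of error = z* · σ/√n
= 2.326 · 5.3/√83
= 2.326 · 5.3/9.1104
= 1.35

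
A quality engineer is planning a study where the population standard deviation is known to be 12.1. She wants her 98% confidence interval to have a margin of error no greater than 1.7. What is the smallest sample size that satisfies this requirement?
n ≥ 275

For margin E ≤ 1.7:
n ≥ (z* · σ / E)²
n ≥ (2.326 · 12.1 / 1.7)²
n ≥ 274.09

Minimum n = 275 (rounding up)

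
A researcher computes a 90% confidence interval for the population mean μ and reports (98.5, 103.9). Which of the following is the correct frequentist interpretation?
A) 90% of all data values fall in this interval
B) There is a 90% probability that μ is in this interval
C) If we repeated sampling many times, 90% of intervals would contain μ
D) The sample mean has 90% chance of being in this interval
C

A) Wrong — a CI is about the parameter μ, not individual data values.
B) Wrong — μ is fixed; the randomness lives in the interval, not in μ.
C) Correct — this is the frequentist long-run coverage interpretation.
D) Wrong — x̄ is observed and sits in the interval by construction.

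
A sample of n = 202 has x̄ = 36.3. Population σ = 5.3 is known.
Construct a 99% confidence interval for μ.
(35.34, 37.26)

z-interval (σ known):
z* = 2.576 for 99% confidence

Margin of error = z* · σ/√n = 2.576 · 5.3/√202 = 0.96

CI: (36.3 - 0.96, 36.3 + 0.96) = (35.34, 37.26)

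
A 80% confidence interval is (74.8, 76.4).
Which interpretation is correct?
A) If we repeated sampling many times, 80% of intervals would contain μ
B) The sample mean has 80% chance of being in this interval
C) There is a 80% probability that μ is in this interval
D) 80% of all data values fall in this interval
A

A) Correct — this is the frequentist long-run coverage interpretation.
B) Wrong — x̄ is observed and sits in the interval by construction.
C) Wrong — μ is fixed; the randomness lives in the interval, not in μ.
D) Wrong — a CI is about the parameter μ, not individual data values.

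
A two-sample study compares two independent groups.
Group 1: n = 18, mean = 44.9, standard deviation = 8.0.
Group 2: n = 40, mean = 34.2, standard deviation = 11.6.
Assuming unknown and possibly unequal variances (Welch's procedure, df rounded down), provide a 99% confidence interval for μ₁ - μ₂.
(3.63, 17.77)

Difference: x̄₁ - x̄₂ = 10.70
SE = √(s₁²/n₁ + s₂²/n₂) = √(8.0²/18 + 11.6²/40) = 2.6305
df = 46.31 → 46 (Welch–Satterthwaite, rounded down)
t* = 2.687

CI: 10.70 ± 2.687 · 2.6305 = 10.70 ± 7.07 = (3.63, 17.77)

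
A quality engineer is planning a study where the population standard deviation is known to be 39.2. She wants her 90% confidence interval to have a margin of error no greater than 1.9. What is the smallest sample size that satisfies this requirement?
n ≥ 1152

For margin E ≤ 1.9:
n ≥ (z* · σ / E)²
n ≥ (1.645 · 39.2 / 1.9)²
n ≥ 1151.85

Minimum n = 1152 (rounding up)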